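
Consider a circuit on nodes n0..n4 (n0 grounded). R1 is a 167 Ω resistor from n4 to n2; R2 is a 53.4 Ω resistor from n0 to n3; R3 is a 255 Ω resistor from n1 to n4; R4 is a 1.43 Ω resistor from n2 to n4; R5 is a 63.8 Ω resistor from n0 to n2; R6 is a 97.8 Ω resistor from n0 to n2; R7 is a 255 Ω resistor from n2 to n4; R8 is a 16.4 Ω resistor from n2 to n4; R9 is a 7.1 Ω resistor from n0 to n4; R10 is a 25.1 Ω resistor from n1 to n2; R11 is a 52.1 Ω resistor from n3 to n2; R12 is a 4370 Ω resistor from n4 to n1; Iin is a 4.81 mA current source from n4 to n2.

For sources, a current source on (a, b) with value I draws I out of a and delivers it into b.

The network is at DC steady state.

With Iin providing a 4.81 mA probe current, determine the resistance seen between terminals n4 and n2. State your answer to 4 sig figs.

R_eq = 1.247 Ω

Apply KCL at each of the 4 non-ground nodes and solve the resulting linear system.
Node n1: branches {R3, R10, R12} → V_1 = 0.004226
Node n2: branches {R1, R4, R5, R6, R7, R8, R10, R11, Iin} → V_2 = 0.004792
Node n3: branches {R2, R11} → V_3 = 0.002426
Node n4: branches {R1, R3, R4, R7, R8, R9, R12, Iin} → V_4 = -0.001204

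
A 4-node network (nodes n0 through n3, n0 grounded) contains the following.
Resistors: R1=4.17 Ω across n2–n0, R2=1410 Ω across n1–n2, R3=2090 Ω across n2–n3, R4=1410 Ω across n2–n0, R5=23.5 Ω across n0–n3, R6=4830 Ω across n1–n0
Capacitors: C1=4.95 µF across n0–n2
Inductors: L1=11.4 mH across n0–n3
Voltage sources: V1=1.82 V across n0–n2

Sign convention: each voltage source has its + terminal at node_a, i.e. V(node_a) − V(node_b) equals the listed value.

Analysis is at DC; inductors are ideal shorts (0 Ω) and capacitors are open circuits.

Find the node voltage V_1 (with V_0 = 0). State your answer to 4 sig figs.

Apply KCL at each of the 3 non-ground nodes and solve the resulting linear system.
Node n1: branches {R2, R6} → V_1 = -1.409
Node n2: branches {R1, C1, R2, R3, R4, V1} → V_2 = -1.820
Node n3: branches {L1, R3, R5} → V_3 = 0.000
Source currents: i(L1)=0.0008708, i(V1)=-0.4389

-1.409 V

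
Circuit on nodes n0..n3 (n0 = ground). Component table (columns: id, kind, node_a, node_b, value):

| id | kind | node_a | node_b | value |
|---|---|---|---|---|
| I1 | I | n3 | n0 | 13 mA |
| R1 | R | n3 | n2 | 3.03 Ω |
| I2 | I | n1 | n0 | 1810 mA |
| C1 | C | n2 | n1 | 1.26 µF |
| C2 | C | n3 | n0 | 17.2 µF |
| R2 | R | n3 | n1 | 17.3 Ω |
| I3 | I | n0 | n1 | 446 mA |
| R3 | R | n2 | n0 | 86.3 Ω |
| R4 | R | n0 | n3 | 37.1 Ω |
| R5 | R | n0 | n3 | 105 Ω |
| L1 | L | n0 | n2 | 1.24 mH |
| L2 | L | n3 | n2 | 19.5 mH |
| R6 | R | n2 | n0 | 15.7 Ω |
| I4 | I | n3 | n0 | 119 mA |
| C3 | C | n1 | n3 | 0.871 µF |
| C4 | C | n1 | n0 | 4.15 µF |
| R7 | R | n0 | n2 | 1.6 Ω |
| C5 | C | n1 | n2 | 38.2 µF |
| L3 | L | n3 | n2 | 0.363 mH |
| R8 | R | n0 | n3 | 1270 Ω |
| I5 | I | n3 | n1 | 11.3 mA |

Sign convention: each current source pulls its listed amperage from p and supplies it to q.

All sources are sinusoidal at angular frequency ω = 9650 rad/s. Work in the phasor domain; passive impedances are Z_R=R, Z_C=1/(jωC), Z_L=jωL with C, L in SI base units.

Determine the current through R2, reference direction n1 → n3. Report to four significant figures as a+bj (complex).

MNA unknowns: 3 node voltages V₁..V_3
I1: z[3]−=0.013, z[0]+=0.013
R1: Y=0.3300+0.000j on G[3,2]
I2: z[1]−=1.81, z[0]+=1.81
C1: Y=0.000+0.01216j on G[2,1]
C2: Y=0.000+0.1660j on G[3,0]
R2: Y=0.05780+0.000j on G[3,1]
I3: z[0]−=0.446, z[1]+=0.446
R3: Y=0.01159+0.000j on G[2,0]
R4: Y=0.02695+0.000j on G[0,3]
R5: Y=0.009524+0.000j on G[0,3]
L1: Y=0.000-0.08357j on G[0,2]
L2: Y=0.000-0.005314j on G[3,2]
R6: Y=0.06369+0.000j on G[2,0]
I4: z[3]−=0.119, z[0]+=0.119
C3: Y=0.000+0.008405j on G[1,3]
C4: Y=0.000+0.04005j on G[1,0]
R7: Y=0.6250+0.000j on G[0,2]
C5: Y=0.000+0.3686j on G[1,2]
L3: Y=0.000-0.2855j on G[3,2]
R8: Y=0.0007874+0.000j on G[0,3]
I5: z[3]−=0.0113, z[1]+=0.0113
solve → V1=-1.745+3.489j, V2=-1.579+0.3173j, V3=-1.987+1.222j

0.01399+0.1310j A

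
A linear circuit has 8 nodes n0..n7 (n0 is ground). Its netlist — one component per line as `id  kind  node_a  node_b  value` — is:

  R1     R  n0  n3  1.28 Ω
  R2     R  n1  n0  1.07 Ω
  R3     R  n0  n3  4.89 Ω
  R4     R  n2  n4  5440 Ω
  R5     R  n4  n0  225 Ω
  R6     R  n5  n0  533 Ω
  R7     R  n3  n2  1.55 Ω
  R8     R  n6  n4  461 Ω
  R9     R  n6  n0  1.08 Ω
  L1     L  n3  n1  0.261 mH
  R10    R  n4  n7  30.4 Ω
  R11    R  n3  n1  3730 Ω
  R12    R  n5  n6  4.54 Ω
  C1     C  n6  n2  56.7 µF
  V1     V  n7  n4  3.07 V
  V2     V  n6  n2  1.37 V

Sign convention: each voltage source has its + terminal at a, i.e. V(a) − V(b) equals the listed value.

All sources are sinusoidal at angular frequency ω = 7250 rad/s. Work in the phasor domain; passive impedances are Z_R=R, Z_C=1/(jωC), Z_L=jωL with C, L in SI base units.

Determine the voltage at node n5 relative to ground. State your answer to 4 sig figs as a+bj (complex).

Apply KCL at each of the 7 non-ground nodes and solve the resulting linear system.
Node n1: branches {R2, L1, R11} → V_1 = -0.1078+0.1131j
Node n2: branches {R4, R7, C1, V2} → V_2 = -0.9347-0.03171j
Node n3: branches {R1, R3, R7, L1, R11} → V_3 = -0.3080-0.07738j
Node n4: branches {R4, R5, R8, R10, V1} → V_4 = 0.1136-0.01098j
Node n5: branches {R6, R12} → V_5 = 0.4316-0.03144j
Node n6: branches {R8, R9, R12, C1, V2} → V_6 = 0.4353-0.03171j
Node n7: branches {R10, V1} → V_7 = 3.184-0.01098j
Source currents: i(V1)=-0.1010+0.000j, i(V2)=-0.4045-0.5337j

0.4316-0.03144j V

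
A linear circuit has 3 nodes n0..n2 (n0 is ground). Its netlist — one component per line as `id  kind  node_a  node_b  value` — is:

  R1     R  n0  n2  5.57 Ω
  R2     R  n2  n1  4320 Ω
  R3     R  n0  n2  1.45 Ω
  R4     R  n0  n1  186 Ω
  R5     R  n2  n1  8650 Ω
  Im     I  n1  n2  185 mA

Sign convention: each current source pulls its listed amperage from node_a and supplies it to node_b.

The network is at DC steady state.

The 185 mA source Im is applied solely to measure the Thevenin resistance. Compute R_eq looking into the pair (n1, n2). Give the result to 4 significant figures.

R_eq = 175.7 Ω

Apply KCL at each of the 2 non-ground nodes and solve the resulting linear system.
Node n1: branches {R2, R4, R5, Im} → V_1 = -32.31
Node n2: branches {R1, R2, R3, R5, Im} → V_2 = 0.1999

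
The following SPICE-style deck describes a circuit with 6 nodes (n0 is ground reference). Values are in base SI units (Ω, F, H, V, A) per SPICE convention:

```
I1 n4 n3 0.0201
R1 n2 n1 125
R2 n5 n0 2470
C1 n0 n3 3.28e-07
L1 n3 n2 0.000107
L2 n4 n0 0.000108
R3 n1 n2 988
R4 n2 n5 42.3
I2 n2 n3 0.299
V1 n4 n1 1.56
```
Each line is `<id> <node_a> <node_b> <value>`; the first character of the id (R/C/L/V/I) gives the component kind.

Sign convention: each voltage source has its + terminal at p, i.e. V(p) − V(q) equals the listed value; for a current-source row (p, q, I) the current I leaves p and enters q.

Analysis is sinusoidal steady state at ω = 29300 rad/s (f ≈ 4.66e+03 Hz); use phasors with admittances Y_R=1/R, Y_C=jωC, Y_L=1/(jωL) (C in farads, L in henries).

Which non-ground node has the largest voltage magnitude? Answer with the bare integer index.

1

MNA unknowns: 5 node voltages V₁..V_5 plus 1 source current (V1)
I1: z[4]−=0.0201, z[3]+=0.0201
R1: Y=0.008000+0.000j on G[2,1]
R2: Y=0.0004049+0.000j on G[5,0]
C1: Y=0.000+0.009610j on G[0,3]
L1: Y=0.000-0.3190j on G[3,2]
L2: Y=0.000-0.3160j on G[4,0]
R3: Y=0.001012+0.000j on G[1,2]
R4: Y=0.02364+0.000j on G[2,5]
I2: z[2]−=0.299, z[3]+=0.299
V1: row V4−V1=1.56, i_V1 at 4,1
solve → V1=-1.535+0.003477j, V2=0.8168-0.8567j, V3=0.8421+0.1481j, V4=0.02453+0.003477j, V5=0.8030-0.8423j
aux → i_V1=-0.02120+0.007752j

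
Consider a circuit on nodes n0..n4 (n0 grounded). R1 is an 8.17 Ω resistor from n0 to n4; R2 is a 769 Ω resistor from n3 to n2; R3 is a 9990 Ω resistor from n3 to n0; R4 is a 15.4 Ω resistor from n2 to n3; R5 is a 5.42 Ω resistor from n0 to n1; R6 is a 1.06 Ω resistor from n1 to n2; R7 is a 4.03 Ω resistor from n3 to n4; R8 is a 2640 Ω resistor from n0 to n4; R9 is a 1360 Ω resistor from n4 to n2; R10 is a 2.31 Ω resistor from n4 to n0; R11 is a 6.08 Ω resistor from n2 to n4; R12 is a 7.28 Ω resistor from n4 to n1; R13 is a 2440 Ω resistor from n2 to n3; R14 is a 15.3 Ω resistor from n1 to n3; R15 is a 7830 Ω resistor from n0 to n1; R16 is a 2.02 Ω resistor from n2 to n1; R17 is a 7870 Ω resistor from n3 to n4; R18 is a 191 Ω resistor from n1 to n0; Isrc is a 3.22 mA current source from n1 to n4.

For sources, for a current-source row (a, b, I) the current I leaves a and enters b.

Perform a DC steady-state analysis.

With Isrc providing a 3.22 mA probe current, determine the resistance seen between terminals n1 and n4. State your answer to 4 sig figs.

R_eq = 1.984 Ω

Apply KCL at each of the 4 non-ground nodes and solve the resulting linear system.
Node n1: branches {R5, R6, R12, R14, R15, R16, R18, Isrc} → V_1 = -0.004762
Node n2: branches {R2, R4, R6, R9, R11, R13, R16} → V_2 = -0.003958
Node n3: branches {R2, R3, R4, R7, R13, R14, R17} → V_3 = -0.0004497
Node n4: branches {R1, R7, R8, R9, R10, R11, R12, R17, Isrc} → V_4 = 0.001627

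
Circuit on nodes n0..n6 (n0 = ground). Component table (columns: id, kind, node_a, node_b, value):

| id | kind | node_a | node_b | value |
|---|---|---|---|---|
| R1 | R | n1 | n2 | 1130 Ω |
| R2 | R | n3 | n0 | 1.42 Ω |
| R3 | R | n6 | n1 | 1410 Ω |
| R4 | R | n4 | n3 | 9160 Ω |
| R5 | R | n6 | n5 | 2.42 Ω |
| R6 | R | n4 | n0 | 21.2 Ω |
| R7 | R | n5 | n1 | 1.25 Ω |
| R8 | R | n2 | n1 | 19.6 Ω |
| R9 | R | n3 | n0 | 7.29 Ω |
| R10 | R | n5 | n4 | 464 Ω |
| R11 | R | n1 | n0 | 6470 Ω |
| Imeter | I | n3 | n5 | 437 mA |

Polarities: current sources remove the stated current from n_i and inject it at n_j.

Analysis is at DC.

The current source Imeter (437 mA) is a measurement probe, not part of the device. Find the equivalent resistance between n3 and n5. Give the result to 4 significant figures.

MNA unknowns: 6 node voltages V₁..V_6
R1: Y=0.0008850 on G[1,2]
R2: Y=0.7042 on G[3,0]
R3: Y=0.0007092 on G[6,1]
R4: Y=0.0001092 on G[4,3]
R5: Y=0.4132 on G[6,5]
R6: Y=0.04717 on G[4,0]
R7: Y=0.8000 on G[5,1]
R8: Y=0.05102 on G[2,1]
R9: Y=0.1372 on G[3,0]
R10: Y=0.002155 on G[5,4]
R11: Y=0.0001546 on G[1,0]
Imeter: z[3]−=0.437, z[5]+=0.437
solve → V1=197.2, V2=197.2, V3=-0.5182, V4=8.597, V5=197.2, V6=197.2

R_eq = 452.5 Ω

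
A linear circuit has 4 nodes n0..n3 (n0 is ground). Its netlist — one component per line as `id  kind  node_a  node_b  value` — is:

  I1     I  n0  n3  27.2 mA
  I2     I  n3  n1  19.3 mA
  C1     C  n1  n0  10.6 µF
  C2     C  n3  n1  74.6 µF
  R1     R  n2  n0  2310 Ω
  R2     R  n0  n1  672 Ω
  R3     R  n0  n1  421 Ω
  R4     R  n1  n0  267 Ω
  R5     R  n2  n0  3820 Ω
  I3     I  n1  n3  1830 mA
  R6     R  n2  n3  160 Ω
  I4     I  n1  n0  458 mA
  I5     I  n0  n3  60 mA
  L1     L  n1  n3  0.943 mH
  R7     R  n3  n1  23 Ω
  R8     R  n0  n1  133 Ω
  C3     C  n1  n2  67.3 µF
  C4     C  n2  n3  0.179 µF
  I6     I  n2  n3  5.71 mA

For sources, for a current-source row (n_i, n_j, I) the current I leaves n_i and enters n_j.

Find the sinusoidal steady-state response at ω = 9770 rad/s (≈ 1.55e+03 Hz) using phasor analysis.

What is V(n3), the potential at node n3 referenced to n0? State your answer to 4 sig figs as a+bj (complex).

-0.2915+0.4581j V

Element admittances at ω=9770 rad/s:
  I1: injects 0.0272 A into n3 (from n0)
  I2: injects 0.0193 A into n1 (from n3)
  Y(C1) = 0.000+0.1036j S between n1,n0
  Y(C2) = 0.000+0.7288j S between n3,n1
  Y(R1) = 0.0004329+0.000j S between n2,n0
  Y(R2) = 0.001488+0.000j S between n0,n1
  Y(R3) = 0.002375+0.000j S between n0,n1
  Y(R4) = 0.003745+0.000j S between n1,n0
  Y(R5) = 0.0002618+0.000j S between n2,n0
  I3: injects 1.83 A into n3 (from n1)
  Y(R6) = 0.006250+0.000j S between n2,n3
  I4: injects 0.458 A into n0 (from n1)
  I5: injects 0.06 A into n3 (from n0)
  Y(L1) = 0.000-0.1085j S between n1,n3
  Y(R7) = 0.04348+0.000j S between n3,n1
  Y(R8) = 0.007519+0.000j S between n0,n1
  Y(C3) = 0.000+0.6575j S between n1,n2
  Y(C4) = 0.000+0.001749j S between n2,n3
  I6: injects 0.00571 A into n3 (from n2)
Assemble and solve the 3×3 MNA system:
  V(n1)=-0.5345+3.499j  V(n2)=-0.5663+3.496j  V(n3)=-0.2915+0.4581j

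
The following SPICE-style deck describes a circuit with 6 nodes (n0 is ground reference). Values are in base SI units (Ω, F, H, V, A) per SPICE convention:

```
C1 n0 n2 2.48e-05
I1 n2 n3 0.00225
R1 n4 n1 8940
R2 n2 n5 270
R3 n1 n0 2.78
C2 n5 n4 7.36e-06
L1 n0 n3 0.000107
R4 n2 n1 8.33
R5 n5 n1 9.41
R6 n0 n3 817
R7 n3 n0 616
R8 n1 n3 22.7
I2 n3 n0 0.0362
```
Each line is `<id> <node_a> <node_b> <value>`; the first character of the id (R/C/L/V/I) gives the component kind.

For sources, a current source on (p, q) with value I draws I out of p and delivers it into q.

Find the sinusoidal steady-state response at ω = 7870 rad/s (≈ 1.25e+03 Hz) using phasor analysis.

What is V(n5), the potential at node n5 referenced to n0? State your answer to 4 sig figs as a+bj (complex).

-0.001592-2.233e-05j V

MNA unknowns: 5 node voltages V₁..V_5
C1: Y=0.000+0.1952j on G[0,2]
I1: z[2]−=0.00225, z[3]+=0.00225
R1: Y=0.0001119+0.000j on G[4,1]
R2: Y=0.003704+0.000j on G[2,5]
R3: Y=0.3597+0.000j on G[1,0]
C2: Y=0.000+0.05792j on G[5,4]
L1: Y=0.000-1.188j on G[0,3]
R4: Y=0.1200+0.000j on G[2,1]
R5: Y=0.1063+0.000j on G[5,1]
R6: Y=0.001224+0.000j on G[0,3]
R7: Y=0.001623+0.000j on G[3,0]
R8: Y=0.04405+0.000j on G[1,3]
I2: z[3]−=0.0362, z[0]+=0.0362
solve → V1=-0.001447-0.0003290j, V2=-0.005774+0.008787j, V3=-0.001117-0.02860j, V4=-0.001593-2.261e-05j, V5=-0.001592-2.233e-05j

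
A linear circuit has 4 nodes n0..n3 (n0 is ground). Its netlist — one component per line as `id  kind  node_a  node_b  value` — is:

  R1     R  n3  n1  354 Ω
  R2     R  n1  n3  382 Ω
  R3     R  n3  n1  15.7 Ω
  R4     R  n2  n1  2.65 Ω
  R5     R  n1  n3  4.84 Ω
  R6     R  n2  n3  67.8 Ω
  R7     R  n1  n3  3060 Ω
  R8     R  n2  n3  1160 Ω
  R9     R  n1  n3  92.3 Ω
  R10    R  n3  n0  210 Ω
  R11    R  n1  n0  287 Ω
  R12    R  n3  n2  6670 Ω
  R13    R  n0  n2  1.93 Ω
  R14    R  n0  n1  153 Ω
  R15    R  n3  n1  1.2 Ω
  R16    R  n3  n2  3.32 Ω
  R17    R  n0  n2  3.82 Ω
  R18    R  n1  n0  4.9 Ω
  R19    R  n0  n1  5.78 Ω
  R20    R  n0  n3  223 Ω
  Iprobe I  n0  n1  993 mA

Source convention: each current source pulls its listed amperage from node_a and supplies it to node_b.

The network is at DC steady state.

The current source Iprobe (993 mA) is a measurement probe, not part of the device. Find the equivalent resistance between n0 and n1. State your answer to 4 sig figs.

Element admittances at DC:
  Y(R1) = 0.002825 S between n3,n1
  Y(R2) = 0.002618 S between n1,n3
  Y(R3) = 0.06369 S between n3,n1
  Y(R4) = 0.3774 S between n2,n1
  Y(R5) = 0.2066 S between n1,n3
  Y(R6) = 0.01475 S between n2,n3
  Y(R7) = 0.0003268 S between n1,n3
  Y(R8) = 0.0008621 S between n2,n3
  Y(R9) = 0.01083 S between n1,n3
  Y(R10) = 0.004762 S between n3,n0
  Y(R11) = 0.003484 S between n1,n0
  Y(R12) = 0.0001499 S between n3,n2
  Y(R13) = 0.5181 S between n0,n2
  Y(R14) = 0.006536 S between n0,n1
  Y(R15) = 0.8333 S between n3,n1
  Y(R16) = 0.3012 S between n3,n2
  Y(R17) = 0.2618 S between n0,n2
  Y(R18) = 0.2041 S between n1,n0
  Y(R19) = 0.1730 S between n0,n1
  Y(R20) = 0.004484 S between n0,n3
  Iprobe: injects 0.993 A into n1 (from n0)
Assemble and solve the 3×3 MNA system:
  V(n1)=1.340  V(n2)=0.5942  V(n3)=1.168

R_eq = 1.350 Ω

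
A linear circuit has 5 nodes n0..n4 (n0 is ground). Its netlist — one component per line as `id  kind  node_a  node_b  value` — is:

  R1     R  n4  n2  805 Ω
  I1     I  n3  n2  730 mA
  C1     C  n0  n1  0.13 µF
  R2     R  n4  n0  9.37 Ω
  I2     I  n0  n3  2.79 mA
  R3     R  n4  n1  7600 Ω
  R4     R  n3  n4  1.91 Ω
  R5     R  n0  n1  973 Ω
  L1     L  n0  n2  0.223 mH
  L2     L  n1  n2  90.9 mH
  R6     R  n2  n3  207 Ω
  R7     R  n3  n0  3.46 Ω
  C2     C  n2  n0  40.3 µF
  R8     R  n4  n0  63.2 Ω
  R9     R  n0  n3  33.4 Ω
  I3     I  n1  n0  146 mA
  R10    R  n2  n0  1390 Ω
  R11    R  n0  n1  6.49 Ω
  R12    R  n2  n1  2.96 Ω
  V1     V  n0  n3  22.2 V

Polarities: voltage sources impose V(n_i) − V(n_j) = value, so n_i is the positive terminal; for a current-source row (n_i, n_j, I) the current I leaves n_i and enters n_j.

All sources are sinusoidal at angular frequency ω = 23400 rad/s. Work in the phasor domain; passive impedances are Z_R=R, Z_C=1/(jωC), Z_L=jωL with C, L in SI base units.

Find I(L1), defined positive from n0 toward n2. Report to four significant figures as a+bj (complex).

Element admittances at ω=23400 rad/s:
  Y(R1) = 0.001242+0.000j S between n4,n2
  I1: injects 0.73 A into n2 (from n3)
  Y(C1) = 0.000+0.003042j S between n0,n1
  Y(R2) = 0.1067+0.000j S between n4,n0
  I2: injects 0.00279 A into n3 (from n0)
  Y(R3) = 0.0001316+0.000j S between n4,n1
  Y(R4) = 0.5236+0.000j S between n3,n4
  Y(R5) = 0.001028+0.000j S between n0,n1
  Y(L1) = 0.000-0.1916j S between n0,n2
  Y(L2) = 0.000-0.0004701j S between n1,n2
  Y(R6) = 0.004831+0.000j S between n2,n3
  Y(R7) = 0.2890+0.000j S between n3,n0
  Y(C2) = 0.000+0.9430j S between n2,n0
  Y(R8) = 0.01582+0.000j S between n4,n0
  Y(R9) = 0.02994+0.000j S between n0,n3
  I3: injects 0.146 A into n0 (from n1)
  Y(R10) = 0.0007194+0.000j S between n2,n0
  Y(R11) = 0.1541+0.000j S between n0,n1
  Y(R12) = 0.3378+0.000j S between n2,n1
  V1: constraint V(n0)−V(n3) = 22.2
Assemble and solve the 5×5 MNA system:
  V(n1)=-0.2365-0.4427j  V(n2)=0.09829-0.6479j  V(n3)=-22.20+0.000j  V(n4)=-17.95-0.001333j
  i(V1)=-8.686+0.003828j

0.1242+0.01884j A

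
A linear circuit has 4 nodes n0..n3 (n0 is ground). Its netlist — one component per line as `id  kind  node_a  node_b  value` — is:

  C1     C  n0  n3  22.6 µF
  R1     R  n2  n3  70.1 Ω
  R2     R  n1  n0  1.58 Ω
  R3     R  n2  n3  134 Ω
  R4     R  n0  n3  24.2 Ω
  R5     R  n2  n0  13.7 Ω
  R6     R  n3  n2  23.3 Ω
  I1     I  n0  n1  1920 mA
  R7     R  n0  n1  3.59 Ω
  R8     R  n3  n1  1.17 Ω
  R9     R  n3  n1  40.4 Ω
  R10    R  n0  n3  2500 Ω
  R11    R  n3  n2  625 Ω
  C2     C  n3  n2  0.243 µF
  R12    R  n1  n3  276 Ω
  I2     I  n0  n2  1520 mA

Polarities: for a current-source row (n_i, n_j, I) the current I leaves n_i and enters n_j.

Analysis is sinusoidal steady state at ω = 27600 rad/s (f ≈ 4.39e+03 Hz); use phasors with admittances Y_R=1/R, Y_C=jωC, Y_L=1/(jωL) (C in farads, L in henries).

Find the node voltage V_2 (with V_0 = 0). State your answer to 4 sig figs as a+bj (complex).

Apply KCL at each of the 3 non-ground nodes and solve the resulting linear system.
Node n1: branches {R2, I1, R7, R8, R9, R12} → V_1 = 1.734-0.7558j
Node n2: branches {R1, R3, R5, R6, R11, C2, I2} → V_2 = 11.57-1.223j
Node n3: branches {C1, R1, R3, R4, R6, R8, R9, R10, R11, C2, R12} → V_3 = 1.350-1.536j

11.57-1.223j V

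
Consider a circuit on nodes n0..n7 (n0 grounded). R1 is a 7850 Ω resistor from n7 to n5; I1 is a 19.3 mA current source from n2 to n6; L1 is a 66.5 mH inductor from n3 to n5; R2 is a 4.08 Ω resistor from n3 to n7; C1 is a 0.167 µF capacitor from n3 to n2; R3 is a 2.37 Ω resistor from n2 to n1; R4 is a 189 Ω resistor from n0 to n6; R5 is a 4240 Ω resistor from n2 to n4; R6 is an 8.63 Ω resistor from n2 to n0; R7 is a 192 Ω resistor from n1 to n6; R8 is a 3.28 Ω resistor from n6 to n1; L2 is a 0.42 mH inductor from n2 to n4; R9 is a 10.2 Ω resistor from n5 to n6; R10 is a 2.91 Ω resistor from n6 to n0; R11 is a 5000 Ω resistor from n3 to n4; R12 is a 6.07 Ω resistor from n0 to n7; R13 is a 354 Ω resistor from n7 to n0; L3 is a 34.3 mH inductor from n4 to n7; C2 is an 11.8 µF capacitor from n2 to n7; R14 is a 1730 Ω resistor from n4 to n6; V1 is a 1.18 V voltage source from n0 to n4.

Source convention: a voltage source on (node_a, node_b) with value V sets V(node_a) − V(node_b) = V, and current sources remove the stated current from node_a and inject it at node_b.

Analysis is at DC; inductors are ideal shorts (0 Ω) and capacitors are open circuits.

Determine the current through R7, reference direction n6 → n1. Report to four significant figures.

Element admittances at DC:
  Y(R1) = 0.0001274 S between n7,n5
  I1: injects 0.0193 A into n6 (from n2)
  L1: short n3↔n5 (DC inductor)
  Y(R2) = 0.2451 S between n3,n7
  Y(C1) = 0.000 S between n3,n2
  Y(R3) = 0.4219 S between n2,n1
  Y(R4) = 0.005291 S between n0,n6
  Y(R5) = 0.0002358 S between n2,n4
  Y(R6) = 0.1159 S between n2,n0
  Y(R7) = 0.005208 S between n1,n6
  Y(R8) = 0.3049 S between n6,n1
  L2: short n2↔n4 (DC inductor)
  Y(R9) = 0.09804 S between n5,n6
  Y(R10) = 0.3436 S between n6,n0
  Y(R11) = 0.0002000 S between n3,n4
  Y(R12) = 0.1647 S between n0,n7
  Y(R13) = 0.002825 S between n7,n0
  L3: short n4↔n7 (DC inductor)
  Y(C2) = 0.000 S between n2,n7
  Y(R14) = 0.0005780 S between n4,n6
  V1: constraint V(n0)−V(n4) = 1.18
Assemble and solve the 11×11 MNA system:
  V(n1)=-0.8748  V(n2)=-1.180  V(n3)=-0.9744  V(n4)=-1.180  V(n5)=-0.9744  V(n6)=-0.4596  V(n7)=-1.180
  i(L1)=-0.05044  i(L2)=0.2462  i(L3)=-0.2482  i(V1)=-0.4948

0.002163 A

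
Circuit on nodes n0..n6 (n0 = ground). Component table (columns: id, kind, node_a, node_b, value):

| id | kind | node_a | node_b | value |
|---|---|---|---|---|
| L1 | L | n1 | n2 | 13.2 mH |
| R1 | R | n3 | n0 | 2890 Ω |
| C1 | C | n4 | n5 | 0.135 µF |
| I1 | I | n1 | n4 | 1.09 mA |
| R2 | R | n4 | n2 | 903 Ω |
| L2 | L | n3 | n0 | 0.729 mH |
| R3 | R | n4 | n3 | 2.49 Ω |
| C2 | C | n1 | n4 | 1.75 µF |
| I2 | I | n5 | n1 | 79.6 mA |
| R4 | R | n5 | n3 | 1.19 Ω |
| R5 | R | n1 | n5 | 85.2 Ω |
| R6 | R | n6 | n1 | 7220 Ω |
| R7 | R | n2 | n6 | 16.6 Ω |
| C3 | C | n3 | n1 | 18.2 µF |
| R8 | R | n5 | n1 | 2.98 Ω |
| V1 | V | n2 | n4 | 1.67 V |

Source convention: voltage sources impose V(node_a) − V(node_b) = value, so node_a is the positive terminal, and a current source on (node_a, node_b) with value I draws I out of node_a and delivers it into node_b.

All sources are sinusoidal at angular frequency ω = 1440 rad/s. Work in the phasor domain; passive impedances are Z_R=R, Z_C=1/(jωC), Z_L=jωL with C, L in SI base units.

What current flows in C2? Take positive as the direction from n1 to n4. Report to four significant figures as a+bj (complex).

0.001239+0.0008841j A

Element admittances at ω=1440 rad/s:
  Y(L1) = 0.000-0.05261j S between n1,n2
  Y(R1) = 0.0003460+0.000j S between n3,n0
  Y(C1) = 0.000+0.0001944j S between n4,n5
  I1: injects 0.00109 A into n4 (from n1)
  Y(R2) = 0.001107+0.000j S between n4,n2
  Y(L2) = 0.000-0.9526j S between n3,n0
  Y(R3) = 0.4016+0.000j S between n4,n3
  Y(C2) = 0.000+0.002520j S between n1,n4
  I2: injects 0.0796 A into n1 (from n5)
  Y(R4) = 0.8403+0.000j S between n5,n3
  Y(R5) = 0.01174+0.000j S between n1,n5
  Y(R6) = 0.0001385+0.000j S between n6,n1
  Y(R7) = 0.06024+0.000j S between n2,n6
  Y(C3) = 0.000+0.02621j S between n3,n1
  Y(R8) = 0.3356+0.000j S between n5,n1
  V1: constraint V(n2)−V(n4) = 1.67
Assemble and solve the 7×7 MNA system:
  V(n1)=0.2919-0.3169j  V(n2)=1.611+0.1749j  V(n3)=0.000+0.000j  V(n4)=-0.05894+0.1749j  V(n5)=0.01829-0.09268j  V(n6)=1.608+0.1738j
  i(V1)=-0.02790+0.06933j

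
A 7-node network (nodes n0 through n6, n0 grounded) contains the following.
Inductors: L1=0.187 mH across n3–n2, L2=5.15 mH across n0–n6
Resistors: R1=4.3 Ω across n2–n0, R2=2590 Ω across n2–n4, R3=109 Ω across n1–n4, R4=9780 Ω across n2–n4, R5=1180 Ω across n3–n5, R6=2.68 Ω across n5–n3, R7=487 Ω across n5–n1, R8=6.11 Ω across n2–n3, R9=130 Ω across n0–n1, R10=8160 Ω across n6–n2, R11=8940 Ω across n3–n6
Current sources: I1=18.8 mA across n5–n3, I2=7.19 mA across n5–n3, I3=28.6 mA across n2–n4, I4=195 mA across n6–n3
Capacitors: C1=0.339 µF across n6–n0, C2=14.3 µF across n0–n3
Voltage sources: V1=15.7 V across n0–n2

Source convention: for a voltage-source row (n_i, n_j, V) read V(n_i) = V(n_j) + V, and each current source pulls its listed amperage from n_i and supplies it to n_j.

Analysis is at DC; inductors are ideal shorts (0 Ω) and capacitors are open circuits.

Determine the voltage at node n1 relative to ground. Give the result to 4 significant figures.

-1.209 V

MNA unknowns: 6 node voltages V₁..V_6 plus 3 source currents (L1, L2, V1)
L1: row V3−V2=0, i_L1 at 3,2
R1: Y=0.2326 on G[2,0]
I1: z[5]−=0.0188, z[3]+=0.0188
R2: Y=0.0003861 on G[2,4]
R3: Y=0.009174 on G[1,4]
C1: Y=0.000 on G[6,0]
I2: z[5]−=0.00719, z[3]+=0.00719
R4: Y=0.0001022 on G[2,4]
R5: Y=0.0008475 on G[3,5]
L2: row V0−V6=0, i_L2 at 0,6
I3: z[2]−=0.0286, z[4]+=0.0286
R6: Y=0.3731 on G[5,3]
R7: Y=0.002053 on G[5,1]
R8: Y=0.1637 on G[2,3]
R9: Y=0.007692 on G[0,1]
I4: z[6]−=0.195, z[3]+=0.195
R10: Y=0.0001225 on G[6,2]
R11: Y=0.0001119 on G[3,6]
C2: Y=0.000 on G[0,3]
V1: row V0−V2=15.7, i_V1 at 0,2
solve → V1=-1.209, V2=-15.70, V3=-15.70, V4=1.019, V5=-15.69, V6=0.000
aux → i_L1=0.2265, i_L2=0.1987, i_V1=-3.859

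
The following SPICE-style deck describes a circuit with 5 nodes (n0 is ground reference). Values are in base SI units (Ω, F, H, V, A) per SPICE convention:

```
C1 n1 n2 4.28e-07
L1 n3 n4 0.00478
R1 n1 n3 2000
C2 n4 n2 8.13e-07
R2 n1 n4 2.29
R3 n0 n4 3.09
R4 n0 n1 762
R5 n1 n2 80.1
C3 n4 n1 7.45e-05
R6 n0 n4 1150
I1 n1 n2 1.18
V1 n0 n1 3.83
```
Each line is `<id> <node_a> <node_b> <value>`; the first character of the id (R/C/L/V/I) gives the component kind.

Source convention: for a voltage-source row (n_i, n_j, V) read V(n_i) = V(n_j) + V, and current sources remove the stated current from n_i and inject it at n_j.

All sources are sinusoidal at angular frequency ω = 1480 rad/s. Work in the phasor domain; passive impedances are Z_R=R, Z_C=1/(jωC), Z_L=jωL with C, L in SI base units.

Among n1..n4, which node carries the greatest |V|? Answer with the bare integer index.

2

Element admittances at ω=1480 rad/s:
  Y(C1) = 0.000+0.0006334j S between n1,n2
  Y(L1) = 0.000-0.1414j S between n3,n4
  Y(R1) = 0.0005000+0.000j S between n1,n3
  Y(C2) = 0.000+0.001203j S between n4,n2
  Y(R2) = 0.4367+0.000j S between n1,n4
  Y(R3) = 0.3236+0.000j S between n0,n4
  Y(R4) = 0.001312+0.000j S between n0,n1
  Y(R5) = 0.01248+0.000j S between n1,n2
  Y(C3) = 0.000+0.1103j S between n4,n1
  Y(R6) = 0.0008696+0.000j S between n0,n4
  I1: injects 1.18 A into n2 (from n1)
  V1: constraint V(n0)−V(n1) = 3.83
Assemble and solve the 5×5 MNA system:
  V(n1)=-3.830+0.000j  V(n2)=88.72-13.46j  V(n3)=-2.191-0.09948j  V(n4)=-2.191-0.09368j
  i(V1)=-0.7159-0.03040j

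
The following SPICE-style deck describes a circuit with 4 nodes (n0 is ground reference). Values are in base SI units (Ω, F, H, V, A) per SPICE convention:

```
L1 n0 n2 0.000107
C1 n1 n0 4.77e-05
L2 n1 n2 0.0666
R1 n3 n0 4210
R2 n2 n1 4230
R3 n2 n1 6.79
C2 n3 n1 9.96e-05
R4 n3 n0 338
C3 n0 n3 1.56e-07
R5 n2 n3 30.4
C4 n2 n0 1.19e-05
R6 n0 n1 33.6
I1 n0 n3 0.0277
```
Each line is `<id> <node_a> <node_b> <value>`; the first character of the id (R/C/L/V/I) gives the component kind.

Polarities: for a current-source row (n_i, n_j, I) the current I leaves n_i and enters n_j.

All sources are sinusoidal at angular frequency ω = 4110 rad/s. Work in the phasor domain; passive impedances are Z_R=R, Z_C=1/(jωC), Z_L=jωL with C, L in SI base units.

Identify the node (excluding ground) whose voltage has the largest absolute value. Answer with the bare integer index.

3

MNA unknowns: 3 node voltages V₁..V_3
L1: Y=0.000-2.274j on G[0,2]
C1: Y=0.000+0.1960j on G[1,0]
L2: Y=0.000-0.003653j on G[1,2]
R1: Y=0.0002375+0.000j on G[3,0]
R2: Y=0.0002364+0.000j on G[2,1]
R3: Y=0.1473+0.000j on G[2,1]
C2: Y=0.000+0.4094j on G[3,1]
R4: Y=0.002959+0.000j on G[3,0]
C3: Y=0.000+0.0006412j on G[0,3]
R5: Y=0.03289+0.000j on G[2,3]
C4: Y=0.000+0.04891j on G[2,0]
R6: Y=0.02976+0.000j on G[0,1]
I1: z[0]−=0.0277, z[3]+=0.0277
solve → V1=0.08077-0.05792j, V2=0.006199+0.006100j, V3=0.09151-0.1178j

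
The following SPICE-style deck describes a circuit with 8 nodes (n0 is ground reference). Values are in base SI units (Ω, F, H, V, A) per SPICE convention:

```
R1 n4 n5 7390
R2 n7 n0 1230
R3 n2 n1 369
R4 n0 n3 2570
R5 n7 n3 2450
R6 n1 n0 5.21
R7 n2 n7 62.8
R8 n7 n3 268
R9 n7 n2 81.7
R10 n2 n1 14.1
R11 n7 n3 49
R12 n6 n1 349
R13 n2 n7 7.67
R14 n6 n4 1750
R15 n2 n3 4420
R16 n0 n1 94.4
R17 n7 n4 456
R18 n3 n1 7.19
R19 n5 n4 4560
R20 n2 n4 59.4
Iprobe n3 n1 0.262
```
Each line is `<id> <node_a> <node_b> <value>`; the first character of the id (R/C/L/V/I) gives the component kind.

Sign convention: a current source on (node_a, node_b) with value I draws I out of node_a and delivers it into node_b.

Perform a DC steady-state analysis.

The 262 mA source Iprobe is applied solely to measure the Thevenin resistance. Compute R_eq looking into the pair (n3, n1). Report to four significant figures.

Apply KCL at each of the 7 non-ground nodes and solve the resulting linear system.
Node n1: branches {R3, R6, R10, R12, R16, R18, Iprobe} → V_1 = 0.005373
Node n2: branches {R3, R7, R9, R10, R13, R15, R20} → V_2 = -0.3680
Node n3: branches {R4, R5, R8, R11, R15, R18, Iprobe} → V_3 = -1.672
Node n4: branches {R1, R14, R17, R19, R20} → V_4 = -0.3780
Node n5: branches {R1, R19} → V_5 = -0.3780
Node n6: branches {R12, R14} → V_6 = -0.05838
Node n7: branches {R2, R5, R7, R8, R9, R11, R13, R17} → V_7 = -0.5385

R_eq = 6.401 Ω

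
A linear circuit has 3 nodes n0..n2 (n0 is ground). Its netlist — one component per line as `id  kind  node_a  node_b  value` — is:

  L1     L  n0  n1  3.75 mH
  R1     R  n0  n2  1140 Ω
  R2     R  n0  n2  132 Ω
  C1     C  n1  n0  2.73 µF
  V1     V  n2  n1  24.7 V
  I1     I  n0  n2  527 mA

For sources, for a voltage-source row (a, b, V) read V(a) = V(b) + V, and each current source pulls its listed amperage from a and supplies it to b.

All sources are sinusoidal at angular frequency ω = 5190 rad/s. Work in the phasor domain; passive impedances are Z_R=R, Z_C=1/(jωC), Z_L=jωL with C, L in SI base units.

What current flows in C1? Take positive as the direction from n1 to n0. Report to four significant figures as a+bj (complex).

MNA unknowns: 2 node voltages V₁..V_2 plus 1 source current (V1)
L1: Y=0.000-0.05138j on G[0,1]
R1: Y=0.0008772+0.000j on G[0,2]
R2: Y=0.007576+0.000j on G[0,2]
C1: Y=0.000+0.01417j on G[1,0]
V1: row V2−V1=24.7, i_V1 at 2,1
I1: z[0]−=0.527, z[2]+=0.527
solve → V1=1.847+8.132j, V2=26.55+8.132j
aux → i_V1=0.3026-0.06874j

-0.1152+0.02617j A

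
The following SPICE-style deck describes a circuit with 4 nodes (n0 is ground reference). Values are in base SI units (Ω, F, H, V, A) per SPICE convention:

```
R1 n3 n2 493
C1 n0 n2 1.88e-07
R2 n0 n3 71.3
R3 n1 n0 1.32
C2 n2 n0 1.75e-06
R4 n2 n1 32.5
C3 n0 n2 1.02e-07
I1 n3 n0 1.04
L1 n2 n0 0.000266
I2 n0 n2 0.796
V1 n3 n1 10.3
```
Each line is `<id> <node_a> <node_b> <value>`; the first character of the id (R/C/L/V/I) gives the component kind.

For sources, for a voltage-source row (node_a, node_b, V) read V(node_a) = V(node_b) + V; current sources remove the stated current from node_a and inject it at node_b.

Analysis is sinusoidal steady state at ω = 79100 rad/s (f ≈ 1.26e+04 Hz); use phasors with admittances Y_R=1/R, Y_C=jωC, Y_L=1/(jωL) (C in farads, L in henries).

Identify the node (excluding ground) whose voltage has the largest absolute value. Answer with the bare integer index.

MNA unknowns: 3 node voltages V₁..V_3 plus 1 source current (V1)
R1: Y=0.002028+0.000j on G[3,2]
C1: Y=0.000+0.01487j on G[0,2]
R2: Y=0.01403+0.000j on G[0,3]
R3: Y=0.7576+0.000j on G[1,0]
C2: Y=0.000+0.1384j on G[2,0]
R4: Y=0.03077+0.000j on G[2,1]
C3: Y=0.000+0.008068j on G[0,2]
I1: z[3]−=1.04, z[0]+=1.04
L1: Y=0.000-0.04753j on G[2,0]
I2: z[0]−=0.796, z[2]+=0.796
V1: row V3−V1=10.3, i_V1 at 3,1
solve → V1=-1.428-0.2555j, V2=1.732-6.266j, V3=8.872-0.2555j
aux → i_V1=-1.179-0.008608j

3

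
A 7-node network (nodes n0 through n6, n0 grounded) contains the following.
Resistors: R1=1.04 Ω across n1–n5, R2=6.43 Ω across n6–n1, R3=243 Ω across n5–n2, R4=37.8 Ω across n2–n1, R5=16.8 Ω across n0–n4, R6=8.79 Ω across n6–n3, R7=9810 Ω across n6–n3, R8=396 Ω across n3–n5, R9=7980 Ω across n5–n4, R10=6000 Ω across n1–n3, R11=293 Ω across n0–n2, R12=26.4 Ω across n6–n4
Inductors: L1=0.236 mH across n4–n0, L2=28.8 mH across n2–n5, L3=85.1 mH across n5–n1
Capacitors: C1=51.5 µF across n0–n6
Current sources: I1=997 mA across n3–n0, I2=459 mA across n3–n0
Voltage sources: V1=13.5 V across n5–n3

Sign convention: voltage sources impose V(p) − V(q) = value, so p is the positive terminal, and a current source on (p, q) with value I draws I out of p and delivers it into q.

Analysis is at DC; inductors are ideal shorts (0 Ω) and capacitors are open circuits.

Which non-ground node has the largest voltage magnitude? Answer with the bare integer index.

3

Element admittances at DC:
  Y(R1) = 0.9615 S between n1,n5
  Y(R2) = 0.1555 S between n6,n1
  Y(R3) = 0.004115 S between n5,n2
  Y(R4) = 0.02646 S between n2,n1
  L1: short n4↔n0 (DC inductor)
  Y(R5) = 0.05952 S between n0,n4
  L2: short n2↔n5 (DC inductor)
  Y(R6) = 0.1138 S between n6,n3
  Y(C1) = 0.000 S between n0,n6
  I1: injects 0.997 A into n0 (from n3)
  Y(R7) = 0.0001019 S between n6,n3
  Y(R8) = 0.002525 S between n3,n5
  Y(R9) = 0.0001253 S between n5,n4
  Y(R10) = 0.0001667 S between n1,n3
  Y(R11) = 0.003413 S between n0,n2
  I2: injects 0.459 A into n0 (from n3)
  Y(R12) = 0.03788 S between n6,n4
  L3: short n5↔n1 (DC inductor)
  V1: constraint V(n5)−V(n3) = 13.5
Assemble and solve the 10×10 MNA system:
  V(n1)=-34.46  V(n2)=-34.46  V(n3)=-47.96  V(n4)=0.000  V(n5)=-34.46  V(n6)=-35.22
  i(L1)=-1.338  i(L2)=0.1176  i(L3)=0.1195  i(V1)=-0.03168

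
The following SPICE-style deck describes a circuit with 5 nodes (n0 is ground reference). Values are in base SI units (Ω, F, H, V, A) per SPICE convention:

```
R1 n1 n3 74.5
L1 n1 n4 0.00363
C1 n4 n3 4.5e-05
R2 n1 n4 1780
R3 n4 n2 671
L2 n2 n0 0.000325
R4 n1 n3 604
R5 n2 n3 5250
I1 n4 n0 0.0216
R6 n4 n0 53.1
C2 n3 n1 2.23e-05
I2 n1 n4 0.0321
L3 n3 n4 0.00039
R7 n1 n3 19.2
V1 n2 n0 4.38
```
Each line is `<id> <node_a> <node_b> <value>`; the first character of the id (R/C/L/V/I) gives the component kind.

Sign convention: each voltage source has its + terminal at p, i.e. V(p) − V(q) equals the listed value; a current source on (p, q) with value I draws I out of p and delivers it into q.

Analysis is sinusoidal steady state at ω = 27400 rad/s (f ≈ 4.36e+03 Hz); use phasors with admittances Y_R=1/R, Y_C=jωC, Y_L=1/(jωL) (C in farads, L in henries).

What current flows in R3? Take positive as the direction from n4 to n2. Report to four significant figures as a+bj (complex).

-0.007562-3.880e-07j A

Element admittances at ω=27400 rad/s:
  Y(R1) = 0.01342+0.000j S between n1,n3
  Y(L1) = 0.000-0.01005j S between n1,n4
  Y(C1) = 0.000+1.233j S between n4,n3
  Y(R2) = 0.0005618+0.000j S between n1,n4
  Y(R3) = 0.001490+0.000j S between n4,n2
  Y(L2) = 0.000-0.1123j S between n2,n0
  Y(R4) = 0.001656+0.000j S between n1,n3
  Y(R5) = 0.0001905+0.000j S between n2,n3
  I1: injects 0.0216 A into n0 (from n4)
  Y(R6) = 0.01883+0.000j S between n4,n0
  Y(C2) = 0.000+0.6110j S between n3,n1
  I2: injects 0.0321 A into n4 (from n1)
  Y(L3) = 0.000-0.09358j S between n3,n4
  Y(R7) = 0.05208+0.000j S between n1,n3
  V1: constraint V(n2)−V(n0) = 4.38
Assemble and solve the 5×5 MNA system:
  V(n1)=-0.7002+0.08098j  V(n2)=4.380+0.000j  V(n3)=-0.6942+0.02778j  V(n4)=-0.6941-0.0002603j
  i(V1)=-0.008529+0.4919j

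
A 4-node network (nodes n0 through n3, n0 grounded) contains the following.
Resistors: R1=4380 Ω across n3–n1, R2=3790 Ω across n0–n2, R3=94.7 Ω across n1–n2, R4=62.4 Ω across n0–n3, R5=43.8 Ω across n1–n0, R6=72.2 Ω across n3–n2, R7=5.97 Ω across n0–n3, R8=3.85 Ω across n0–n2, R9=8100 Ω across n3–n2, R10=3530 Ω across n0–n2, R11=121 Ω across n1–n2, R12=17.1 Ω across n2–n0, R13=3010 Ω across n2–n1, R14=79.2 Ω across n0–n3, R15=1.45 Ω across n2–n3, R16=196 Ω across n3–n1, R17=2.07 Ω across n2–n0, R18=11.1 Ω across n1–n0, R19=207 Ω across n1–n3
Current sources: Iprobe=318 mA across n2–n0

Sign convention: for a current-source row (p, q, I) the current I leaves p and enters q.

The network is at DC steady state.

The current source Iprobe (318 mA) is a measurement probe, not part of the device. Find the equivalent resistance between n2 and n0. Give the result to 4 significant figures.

R_eq = 1.025 Ω

MNA unknowns: 3 node voltages V₁..V_3
R1: Y=0.0002283 on G[3,1]
R2: Y=0.0002639 on G[0,2]
R3: Y=0.01056 on G[1,2]
R4: Y=0.01603 on G[0,3]
R5: Y=0.02283 on G[1,0]
R6: Y=0.01385 on G[3,2]
R7: Y=0.1675 on G[0,3]
R8: Y=0.2597 on G[0,2]
R9: Y=0.0001235 on G[3,2]
R10: Y=0.0002833 on G[0,2]
R11: Y=0.008264 on G[1,2]
R12: Y=0.05848 on G[2,0]
R13: Y=0.0003322 on G[2,1]
R14: Y=0.01263 on G[0,3]
R15: Y=0.6897 on G[2,3]
R16: Y=0.005102 on G[3,1]
R17: Y=0.4831 on G[2,0]
R18: Y=0.09009 on G[1,0]
R19: Y=0.004831 on G[1,3]
Iprobe: z[2]−=0.318, z[0]+=0.318
solve → V1=-0.06197, V2=-0.3260, V3=-0.2528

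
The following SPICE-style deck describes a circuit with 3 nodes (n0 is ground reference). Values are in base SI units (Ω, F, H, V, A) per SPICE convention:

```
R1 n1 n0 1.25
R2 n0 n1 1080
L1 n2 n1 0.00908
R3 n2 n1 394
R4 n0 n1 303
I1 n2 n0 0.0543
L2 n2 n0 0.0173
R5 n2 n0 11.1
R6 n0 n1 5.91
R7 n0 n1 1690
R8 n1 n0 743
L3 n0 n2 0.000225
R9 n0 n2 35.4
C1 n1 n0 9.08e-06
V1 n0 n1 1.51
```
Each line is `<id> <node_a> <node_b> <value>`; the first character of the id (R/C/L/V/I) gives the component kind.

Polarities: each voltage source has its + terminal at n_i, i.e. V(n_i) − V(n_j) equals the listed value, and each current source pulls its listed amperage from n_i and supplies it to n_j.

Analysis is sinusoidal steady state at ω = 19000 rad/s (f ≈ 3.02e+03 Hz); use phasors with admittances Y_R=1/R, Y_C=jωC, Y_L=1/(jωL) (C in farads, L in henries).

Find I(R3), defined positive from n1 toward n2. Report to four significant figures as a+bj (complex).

-0.003517+0.0004505j A

Element admittances at ω=19000 rad/s:
  Y(R1) = 0.8000+0.000j S between n1,n0
  Y(R2) = 0.0009259+0.000j S between n0,n1
  Y(L1) = 0.000-0.005796j S between n2,n1
  Y(R3) = 0.002538+0.000j S between n2,n1
  Y(R4) = 0.003300+0.000j S between n0,n1
  I1: injects 0.0543 A into n0 (from n2)
  Y(L2) = 0.000-0.003042j S between n2,n0
  Y(R5) = 0.09009+0.000j S between n2,n0
  Y(R6) = 0.1692+0.000j S between n0,n1
  Y(R7) = 0.0005917+0.000j S between n0,n1
  Y(R8) = 0.001346+0.000j S between n1,n0
  Y(L3) = 0.000-0.2339j S between n0,n2
  Y(R9) = 0.02825+0.000j S between n0,n2
  Y(C1) = 0.000+0.1725j S between n1,n0
  V1: constraint V(n0)−V(n1) = 1.51
Assemble and solve the 3×3 MNA system:
  V(n1)=-1.510+0.000j  V(n2)=-0.1244-0.1775j
  i(V1)=-1.475-0.2520j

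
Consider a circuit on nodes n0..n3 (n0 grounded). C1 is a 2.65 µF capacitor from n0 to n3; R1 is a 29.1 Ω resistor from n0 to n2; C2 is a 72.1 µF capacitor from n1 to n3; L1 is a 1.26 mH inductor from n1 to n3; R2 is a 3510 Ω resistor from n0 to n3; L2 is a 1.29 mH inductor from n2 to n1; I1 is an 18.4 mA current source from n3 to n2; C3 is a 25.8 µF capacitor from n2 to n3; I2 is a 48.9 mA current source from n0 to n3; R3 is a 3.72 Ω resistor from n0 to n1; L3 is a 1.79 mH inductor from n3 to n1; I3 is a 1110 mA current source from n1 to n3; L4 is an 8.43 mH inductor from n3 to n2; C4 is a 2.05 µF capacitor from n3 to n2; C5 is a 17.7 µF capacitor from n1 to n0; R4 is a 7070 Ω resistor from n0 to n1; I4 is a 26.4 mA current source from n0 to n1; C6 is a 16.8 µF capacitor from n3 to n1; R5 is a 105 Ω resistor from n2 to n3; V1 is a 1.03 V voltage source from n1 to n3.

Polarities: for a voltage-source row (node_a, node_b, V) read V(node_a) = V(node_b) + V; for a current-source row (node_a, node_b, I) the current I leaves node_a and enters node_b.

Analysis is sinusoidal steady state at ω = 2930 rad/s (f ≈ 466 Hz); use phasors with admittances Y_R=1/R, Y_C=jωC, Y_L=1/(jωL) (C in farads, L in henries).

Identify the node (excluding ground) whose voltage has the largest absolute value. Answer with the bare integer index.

Apply KCL at each of the 3 non-ground nodes and solve the resulting linear system.
Node n1: branches {C2, L1, L2, R3, L3, I3, C5, R4, I4, C6, V1} → V_1 = 0.2257-0.01438j
Node n2: branches {R1, L2, I1, C3, L4, C4, R5} → V_2 = 0.4067-0.04620j
Node n3: branches {C1, C2, L1, R2, I1, C3, I2, L3, I3, L4, C4, C6, R5, V1} → V_3 = -0.8043-0.01438j
Source currents: i(V1)=-1.153+0.1514j

3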